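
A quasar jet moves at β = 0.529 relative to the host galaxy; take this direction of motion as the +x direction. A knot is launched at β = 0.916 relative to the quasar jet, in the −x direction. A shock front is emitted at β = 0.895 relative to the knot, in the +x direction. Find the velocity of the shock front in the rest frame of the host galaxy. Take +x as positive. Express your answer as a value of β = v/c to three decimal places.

Apply u = (u' + v)/(1 + u'v/c²) successively, working outward toward the host galaxy.
Start: velocity of the quasar jet relative to the host galaxy = 0.5290c.
Compose with the knot (u' = -0.916 in the quasar jet frame): u_1 = (-0.916 + 0.529) / (1 + (-0.916)·0.529) = -0.3870/0.5154 = -0.7508.
Compose with the shock front (u' = 0.895 in the knot frame): u_2 = (0.895 + (-0.751)) / (1 + 0.895·(-0.751)) = 0.1442/0.3280 = 0.4396.

β = +0.440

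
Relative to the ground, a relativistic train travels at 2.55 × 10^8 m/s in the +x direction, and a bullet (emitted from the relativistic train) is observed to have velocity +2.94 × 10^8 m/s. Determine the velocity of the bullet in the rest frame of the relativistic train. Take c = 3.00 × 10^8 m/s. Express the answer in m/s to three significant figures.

+2.34 × 10^8 m/s

v = 0.850c, u = 0.980c.
Invert the composition law: u' = (u − v)/(1 − uv/c²).
u' = (0.980 − 0.850) / (1 − (0.980)(0.850)) = 0.1300/0.1670 = 0.7784.
u' = 0.7784 × 3.00 × 10^8 m/s.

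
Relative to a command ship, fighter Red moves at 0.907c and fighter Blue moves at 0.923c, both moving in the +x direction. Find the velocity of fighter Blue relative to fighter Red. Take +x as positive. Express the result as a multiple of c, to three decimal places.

β_A = 0.907, β_B = 0.923.
Transform to A's frame with the inverse velocity-addition law: u' = (u − v)/(1 − uv/c²), taking u = β_B and v = β_A.
u' = (0.923 − 0.907) / (1 − (0.907)(0.923)) = 0.0160/0.1628 = 0.0983.

+0.098c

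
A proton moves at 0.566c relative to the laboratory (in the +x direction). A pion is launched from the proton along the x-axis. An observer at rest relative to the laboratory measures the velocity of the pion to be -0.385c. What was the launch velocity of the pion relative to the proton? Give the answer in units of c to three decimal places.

-0.781c

Invert the composition law: u' = (u − v)/(1 − uv/c²).
u' = (-0.385 − 0.566) / (1 − (-0.385)(0.566)) = -0.9510/1.2179 = -0.7808.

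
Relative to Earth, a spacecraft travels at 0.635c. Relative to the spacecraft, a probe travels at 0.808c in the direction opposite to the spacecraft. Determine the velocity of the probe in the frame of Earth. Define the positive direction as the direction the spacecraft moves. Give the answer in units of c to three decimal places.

-0.355c

With v = 0.635 and u' = -0.808 (in units of c),
u = (u' + v)/(1 + u'v/c²):
u = (-0.808 + 0.635) / (1 + (-0.808)·0.635) = -0.1730/0.4869 = -0.3553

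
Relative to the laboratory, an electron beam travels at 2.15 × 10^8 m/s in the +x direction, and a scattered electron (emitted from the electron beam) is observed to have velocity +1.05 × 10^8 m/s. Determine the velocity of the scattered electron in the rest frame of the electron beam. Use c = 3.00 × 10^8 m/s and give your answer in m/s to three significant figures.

v = 0.717c, u = 0.350c.
Invert the composition law: u' = (u − v)/(1 − uv/c²).
u' = (0.350 − 0.717) / (1 − (0.350)(0.717)) = -0.3667/0.7492 = -0.4894.
u' = -0.4894 × 3.00 × 10^8 m/s.

-1.47 × 10^8 m/s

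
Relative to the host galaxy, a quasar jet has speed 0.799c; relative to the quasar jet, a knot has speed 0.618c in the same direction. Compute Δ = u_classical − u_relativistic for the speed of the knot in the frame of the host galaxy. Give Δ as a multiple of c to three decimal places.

Δ = 0.468c

Galilean: u_cl = 0.618 + 0.799 = 1.4170.
Relativistic: u_rel = (0.618 + 0.799) / (1 + 0.618·0.799) = 1.4170/1.4938 = 0.9486.
Δ = 1.4170 − 0.9486 = 0.4684.
(The classical prediction exceeds c; the relativistic result does not.)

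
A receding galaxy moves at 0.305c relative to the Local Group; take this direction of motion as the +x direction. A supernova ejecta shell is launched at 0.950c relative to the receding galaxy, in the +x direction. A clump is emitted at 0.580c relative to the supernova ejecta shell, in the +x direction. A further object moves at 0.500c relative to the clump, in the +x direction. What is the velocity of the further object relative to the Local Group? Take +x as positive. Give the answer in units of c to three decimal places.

0.998c

Apply u = (u' + v)/(1 + u'v/c²) successively, working outward toward the Local Group.
Start: velocity of the receding galaxy relative to the Local Group = 0.3050c.
Compose with the supernova ejecta shell (u' = 0.950 in the receding galaxy frame): u_1 = (0.950 + 0.305) / (1 + 0.950·0.305) = 1.2550/1.2897 = 0.9731.
Compose with the clump (u' = 0.580 in the supernova ejecta shell frame): u_2 = (0.580 + 0.973) / (1 + 0.580·0.973) = 1.5531/1.5644 = 0.9928.
Compose with the further object (u' = 0.500 in the clump frame): u_3 = (0.500 + 0.993) / (1 + 0.500·0.993) = 1.4928/1.4964 = 0.9976.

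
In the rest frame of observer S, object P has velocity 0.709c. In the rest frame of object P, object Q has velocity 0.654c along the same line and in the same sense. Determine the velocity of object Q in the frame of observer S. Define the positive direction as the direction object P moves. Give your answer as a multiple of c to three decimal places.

0.931c

With v = 0.709 and u' = 0.654 (in units of c),
u = (u' + v)/(1 + u'v/c²):
u = (0.654 + 0.709) / (1 + 0.654·0.709) = 1.3630/1.4637 = 0.9312
(Galilean addition would give +1.363c, exceeding c.)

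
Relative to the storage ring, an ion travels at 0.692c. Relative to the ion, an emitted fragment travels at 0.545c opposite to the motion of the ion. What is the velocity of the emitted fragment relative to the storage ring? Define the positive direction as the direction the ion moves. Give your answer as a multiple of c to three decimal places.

With v = 0.692 and u' = -0.545 (in units of c),
u = (u' + v)/(1 + u'v/c²):
u = (-0.545 + 0.692) / (1 + (-0.545)·0.692) = 0.1470/0.6229 = 0.2360

+0.236c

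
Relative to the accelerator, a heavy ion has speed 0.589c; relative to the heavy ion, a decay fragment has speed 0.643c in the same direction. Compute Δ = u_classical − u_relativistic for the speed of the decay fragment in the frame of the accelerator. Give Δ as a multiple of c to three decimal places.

Δ = 0.338c

Galilean: u_cl = 0.643 + 0.589 = 1.2320.
Relativistic: u_rel = (0.643 + 0.589) / (1 + 0.643·0.589) = 1.2320/1.3787 = 0.8936.
Δ = 1.2320 − 0.8936 = 0.3384.
(The classical prediction exceeds c; the relativistic result does not.)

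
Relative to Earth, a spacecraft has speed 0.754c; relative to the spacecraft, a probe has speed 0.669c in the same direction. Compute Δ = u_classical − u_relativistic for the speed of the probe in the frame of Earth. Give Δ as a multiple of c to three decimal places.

Galilean: u_cl = 0.669 + 0.754 = 1.4230.
Relativistic: u_rel = (0.669 + 0.754) / (1 + 0.669·0.754) = 1.4230/1.5044 = 0.9459.
Δ = 1.4230 − 0.9459 = 0.4771.
(The classical prediction exceeds c; the relativistic result does not.)

Δ = 0.477c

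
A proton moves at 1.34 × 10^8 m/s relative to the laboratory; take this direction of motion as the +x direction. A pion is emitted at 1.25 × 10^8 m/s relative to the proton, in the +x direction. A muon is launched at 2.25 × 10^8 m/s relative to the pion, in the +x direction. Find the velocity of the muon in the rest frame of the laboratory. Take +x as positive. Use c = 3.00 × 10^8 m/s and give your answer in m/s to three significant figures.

Apply u = (u' + v)/(1 + u'v/c²) successively, working outward toward the laboratory.
(Dividing each given speed by c = 3.00 × 10^8 m/s to work in units of c.)
Start: velocity of the proton relative to the laboratory = 0.4467c.
Compose with the pion (u' = 0.417 in the proton frame): u_1 = (0.417 + 0.447) / (1 + 0.417·0.447) = 0.8633/1.1861 = 0.7279.
Compose with the muon (u' = 0.750 in the pion frame): u_2 = (0.750 + 0.728) / (1 + 0.750·0.728) = 1.4779/1.5459 = 0.9560.
So u = 0.9560 × 3.00 × 10^8 m/s.

2.87 × 10^8 m/s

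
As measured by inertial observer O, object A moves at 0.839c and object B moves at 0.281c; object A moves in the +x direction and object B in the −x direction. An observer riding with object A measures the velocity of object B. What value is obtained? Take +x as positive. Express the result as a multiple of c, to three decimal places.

-0.906c

β_A = 0.839, β_B = -0.281.
Transform to A's frame with the inverse velocity-addition law: u' = (u − v)/(1 − uv/c²), taking u = β_B and v = β_A.
u' = (-0.281 − 0.839) / (1 − (0.839)(-0.281)) = -1.1200/1.2358 = -0.9063.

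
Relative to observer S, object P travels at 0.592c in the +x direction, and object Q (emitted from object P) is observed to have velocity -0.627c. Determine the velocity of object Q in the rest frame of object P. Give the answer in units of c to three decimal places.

Invert the composition law: u' = (u − v)/(1 − uv/c²).
u' = (-0.627 − 0.592) / (1 − (-0.627)(0.592)) = -1.2190/1.3712 = -0.8890.

-0.889c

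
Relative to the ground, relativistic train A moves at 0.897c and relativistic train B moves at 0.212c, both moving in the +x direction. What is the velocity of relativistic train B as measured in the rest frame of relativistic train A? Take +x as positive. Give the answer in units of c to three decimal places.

-0.846c

β_A = 0.897, β_B = 0.212.
Transform to A's frame with the inverse velocity-addition law: u' = (u − v)/(1 − uv/c²), taking u = β_B and v = β_A.
u' = (0.212 − 0.897) / (1 − (0.897)(0.212)) = -0.6850/0.8098 = -0.8459.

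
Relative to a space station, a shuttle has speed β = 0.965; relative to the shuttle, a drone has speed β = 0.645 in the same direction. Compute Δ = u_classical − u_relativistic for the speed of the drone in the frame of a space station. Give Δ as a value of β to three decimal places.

Δ = 0.618

Galilean: u_cl = 0.645 + 0.965 = 1.6100.
Relativistic: u_rel = (0.645 + 0.965) / (1 + 0.645·0.965) = 1.6100/1.6224 = 0.9923.
Δ = 1.6100 − 0.9923 = 0.6177.
(The classical prediction exceeds c; the relativistic result does not.)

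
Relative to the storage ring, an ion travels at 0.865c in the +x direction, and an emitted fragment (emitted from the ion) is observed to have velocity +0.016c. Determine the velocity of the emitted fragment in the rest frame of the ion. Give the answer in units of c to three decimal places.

-0.861c

Invert the composition law: u' = (u − v)/(1 − uv/c²).
u' = (0.016 − 0.865) / (1 − (0.016)(0.865)) = -0.8490/0.9862 = -0.8609.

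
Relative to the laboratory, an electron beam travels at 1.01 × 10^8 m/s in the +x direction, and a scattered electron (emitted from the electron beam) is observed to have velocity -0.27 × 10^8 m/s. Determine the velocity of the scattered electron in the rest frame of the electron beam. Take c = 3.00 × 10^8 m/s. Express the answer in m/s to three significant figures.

v = 0.337c, u = -0.090c.
Invert the composition law: u' = (u − v)/(1 − uv/c²).
u' = (-0.090 − 0.337) / (1 − (-0.090)(0.337)) = -0.4267/1.0303 = -0.4141.
u' = -0.4141 × 3.00 × 10^8 m/s.

-1.24 × 10^8 m/s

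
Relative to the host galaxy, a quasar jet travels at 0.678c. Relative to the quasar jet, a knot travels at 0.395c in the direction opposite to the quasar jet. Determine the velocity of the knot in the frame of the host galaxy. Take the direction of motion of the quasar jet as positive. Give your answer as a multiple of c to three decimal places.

With v = 0.678 and u' = -0.395 (in units of c),
u = (u' + v)/(1 + u'v/c²):
u = (-0.395 + 0.678) / (1 + (-0.395)·0.678) = 0.2830/0.7322 = 0.3865

+0.387c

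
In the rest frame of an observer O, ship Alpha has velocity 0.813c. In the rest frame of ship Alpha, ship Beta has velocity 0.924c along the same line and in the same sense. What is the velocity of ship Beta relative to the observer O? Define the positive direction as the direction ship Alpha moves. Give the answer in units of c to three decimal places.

With v = 0.813 and u' = 0.924 (in units of c),
u = (u' + v)/(1 + u'v/c²):
u = (0.924 + 0.813) / (1 + 0.924·0.813) = 1.7370/1.7512 = 0.9919
(Galilean addition would give +1.737c, exceeding c.)

0.992c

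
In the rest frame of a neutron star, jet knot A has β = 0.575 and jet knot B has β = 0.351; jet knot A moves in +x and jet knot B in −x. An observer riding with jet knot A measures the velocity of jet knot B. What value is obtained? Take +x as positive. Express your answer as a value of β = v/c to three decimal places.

β_A = 0.575, β_B = -0.351.
Transform to A's frame with the inverse velocity-addition law: u' = (u − v)/(1 − uv/c²), taking u = β_B and v = β_A.
u' = (-0.351 − 0.575) / (1 − (0.575)(-0.351)) = -0.9260/1.2018 = -0.7705.

β = -0.770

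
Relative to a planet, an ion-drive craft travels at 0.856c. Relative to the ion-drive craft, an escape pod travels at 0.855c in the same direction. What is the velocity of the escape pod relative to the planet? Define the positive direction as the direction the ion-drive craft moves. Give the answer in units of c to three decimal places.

0.988c

With v = 0.856 and u' = 0.855 (in units of c),
u = (u' + v)/(1 + u'v/c²):
u = (0.855 + 0.856) / (1 + 0.855·0.856) = 1.7110/1.7319 = 0.9879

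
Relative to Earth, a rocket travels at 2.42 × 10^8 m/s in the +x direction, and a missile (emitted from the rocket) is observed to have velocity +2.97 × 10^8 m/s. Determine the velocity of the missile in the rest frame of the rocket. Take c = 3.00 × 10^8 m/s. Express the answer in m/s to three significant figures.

v = 0.807c, u = 0.990c.
Invert the composition law: u' = (u − v)/(1 − uv/c²).
u' = (0.990 − 0.807) / (1 − (0.990)(0.807)) = 0.1833/0.2014 = 0.9103.
u' = 0.9103 × 3.00 × 10^8 m/s.

+2.73 × 10^8 m/s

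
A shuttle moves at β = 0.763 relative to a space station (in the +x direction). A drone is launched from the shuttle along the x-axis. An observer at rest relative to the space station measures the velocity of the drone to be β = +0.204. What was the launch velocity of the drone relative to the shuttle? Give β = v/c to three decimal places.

Invert the composition law: u' = (u − v)/(1 − uv/c²).
u' = (0.204 − 0.763) / (1 − (0.204)(0.763)) = -0.5590/0.8443 = -0.6620.

β = -0.662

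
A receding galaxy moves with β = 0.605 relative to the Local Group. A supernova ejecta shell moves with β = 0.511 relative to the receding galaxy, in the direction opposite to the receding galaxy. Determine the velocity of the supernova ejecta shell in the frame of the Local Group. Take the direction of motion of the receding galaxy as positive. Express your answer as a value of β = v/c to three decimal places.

β = +0.136

With v = 0.605 and u' = -0.511 (in units of c),
u = (u' + v)/(1 + u'v/c²):
u = (-0.511 + 0.605) / (1 + (-0.511)·0.605) = 0.0940/0.6908 = 0.1361
(Galilean addition would give +0.094c.)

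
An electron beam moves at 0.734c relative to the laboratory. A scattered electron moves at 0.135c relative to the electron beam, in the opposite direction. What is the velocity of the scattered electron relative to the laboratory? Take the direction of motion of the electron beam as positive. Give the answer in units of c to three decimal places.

+0.665c

With v = 0.734 and u' = -0.135 (in units of c),
u = (u' + v)/(1 + u'v/c²):
u = (-0.135 + 0.734) / (1 + (-0.135)·0.734) = 0.5990/0.9009 = 0.6649
(Galilean addition would give +0.599c.)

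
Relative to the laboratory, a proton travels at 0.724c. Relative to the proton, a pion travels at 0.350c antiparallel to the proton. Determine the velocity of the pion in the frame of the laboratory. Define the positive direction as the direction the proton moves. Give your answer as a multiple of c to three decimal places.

+0.501c

With v = 0.724 and u' = -0.350 (in units of c),
u = (u' + v)/(1 + u'v/c²):
u = (-0.350 + 0.724) / (1 + (-0.350)·0.724) = 0.3740/0.7466 = 0.5009
(Galilean addition would give +0.374c.)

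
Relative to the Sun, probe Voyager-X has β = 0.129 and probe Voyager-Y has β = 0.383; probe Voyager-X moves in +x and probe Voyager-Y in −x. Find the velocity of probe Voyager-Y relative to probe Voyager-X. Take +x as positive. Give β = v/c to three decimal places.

β = -0.488

β_A = 0.129, β_B = -0.383.
Transform to A's frame with the inverse velocity-addition law: u' = (u − v)/(1 − uv/c²), taking u = β_B and v = β_A.
u' = (-0.383 − 0.129) / (1 − (0.129)(-0.383)) = -0.5120/1.0494 = -0.4879.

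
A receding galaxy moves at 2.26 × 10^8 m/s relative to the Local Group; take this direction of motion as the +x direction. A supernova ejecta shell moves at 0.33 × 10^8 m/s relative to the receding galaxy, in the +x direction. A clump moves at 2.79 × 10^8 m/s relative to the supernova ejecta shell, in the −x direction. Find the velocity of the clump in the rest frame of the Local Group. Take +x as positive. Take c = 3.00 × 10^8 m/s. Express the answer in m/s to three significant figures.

Apply u = (u' + v)/(1 + u'v/c²) successively, working outward toward the Local Group.
(Dividing each given speed by c = 3.00 × 10^8 m/s to work in units of c.)
Start: velocity of the receding galaxy relative to the Local Group = 0.7533c.
Compose with the supernova ejecta shell (u' = 0.110 in the receding galaxy frame): u_1 = (0.110 + 0.753) / (1 + 0.110·0.753) = 0.8633/1.0829 = 0.7973.
Compose with the clump (u' = -0.930 in the supernova ejecta shell frame): u_2 = (-0.930 + 0.797) / (1 + (-0.930)·0.797) = -0.1327/0.2585 = -0.5134.
So u = -0.5134 × 3.00 × 10^8 m/s.

-1.54 × 10^8 m/s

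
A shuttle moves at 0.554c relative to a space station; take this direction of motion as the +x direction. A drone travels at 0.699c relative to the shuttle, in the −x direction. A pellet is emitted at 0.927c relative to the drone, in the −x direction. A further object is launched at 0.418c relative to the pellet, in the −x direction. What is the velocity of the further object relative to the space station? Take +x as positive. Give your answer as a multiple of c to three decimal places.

Apply u = (u' + v)/(1 + u'v/c²) successively, working outward toward the space station.
Start: velocity of the shuttle relative to the space station = 0.5540c.
Compose with the drone (u' = -0.699 in the shuttle frame): u_1 = (-0.699 + 0.554) / (1 + (-0.699)·0.554) = -0.1450/0.6128 = -0.2366.
Compose with the pellet (u' = -0.927 in the drone frame): u_2 = (-0.927 + (-0.237)) / (1 + (-0.927)·(-0.237)) = -1.1636/1.2194 = -0.9543.
Compose with the further object (u' = -0.418 in the pellet frame): u_3 = (-0.418 + (-0.954)) / (1 + (-0.418)·(-0.954)) = -1.3723/1.3989 = -0.9810.

-0.981c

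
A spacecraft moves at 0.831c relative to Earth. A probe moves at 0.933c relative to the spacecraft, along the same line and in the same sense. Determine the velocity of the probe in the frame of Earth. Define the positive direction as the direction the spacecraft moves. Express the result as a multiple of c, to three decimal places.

With v = 0.831 and u' = 0.933 (in units of c),
u = (u' + v)/(1 + u'v/c²):
u = (0.933 + 0.831) / (1 + 0.933·0.831) = 1.7640/1.7753 = 0.9936

0.994c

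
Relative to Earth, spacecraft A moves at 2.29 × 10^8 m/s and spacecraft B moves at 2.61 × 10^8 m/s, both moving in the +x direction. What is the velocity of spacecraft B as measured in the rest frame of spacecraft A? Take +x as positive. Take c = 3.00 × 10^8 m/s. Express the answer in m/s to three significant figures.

β_A = 0.763, β_B = 0.870 (dividing each by c = 3.00 × 10^8 m/s).
Transform to A's frame with the inverse velocity-addition law: u' = (u − v)/(1 − uv/c²), taking u = β_B and v = β_A.
u' = (0.870 − 0.763) / (1 − (0.763)(0.870)) = 0.1067/0.3359 = 0.3176.
u' = 0.3176 × 3.00 × 10^8 m/s.

+9.53 × 10^7 m/s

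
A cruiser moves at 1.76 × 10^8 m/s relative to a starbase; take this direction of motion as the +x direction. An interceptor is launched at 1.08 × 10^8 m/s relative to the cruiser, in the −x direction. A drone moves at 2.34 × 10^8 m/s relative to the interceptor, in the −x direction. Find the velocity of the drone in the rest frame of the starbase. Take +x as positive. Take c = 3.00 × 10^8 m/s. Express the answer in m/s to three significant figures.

-1.90 × 10^8 m/s

Apply u = (u' + v)/(1 + u'v/c²) successively, working outward toward the starbase.
(Dividing each given speed by c = 3.00 × 10^8 m/s to work in units of c.)
Start: velocity of the cruiser relative to the starbase = 0.5867c.
Compose with the interceptor (u' = -0.360 in the cruiser frame): u_1 = (-0.360 + 0.587) / (1 + (-0.360)·0.587) = 0.2267/0.7888 = 0.2874.
Compose with the drone (u' = -0.780 in the interceptor frame): u_2 = (-0.780 + 0.287) / (1 + (-0.780)·0.287) = -0.4926/0.7759 = -0.6350.
So u = -0.6350 × 3.00 × 10^8 m/s.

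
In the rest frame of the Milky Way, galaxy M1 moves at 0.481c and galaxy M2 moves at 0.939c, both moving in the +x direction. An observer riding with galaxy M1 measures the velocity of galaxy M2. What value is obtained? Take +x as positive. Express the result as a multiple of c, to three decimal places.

β_A = 0.481, β_B = 0.939.
Transform to A's frame with the inverse velocity-addition law: u' = (u − v)/(1 − uv/c²), taking u = β_B and v = β_A.
u' = (0.939 − 0.481) / (1 − (0.481)(0.939)) = 0.4580/0.5483 = 0.8352.

+0.835c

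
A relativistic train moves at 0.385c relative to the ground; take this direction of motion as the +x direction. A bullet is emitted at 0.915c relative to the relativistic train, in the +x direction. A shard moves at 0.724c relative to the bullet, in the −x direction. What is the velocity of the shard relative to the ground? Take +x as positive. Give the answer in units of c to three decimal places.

+0.781c

Apply u = (u' + v)/(1 + u'v/c²) successively, working outward toward the ground.
Start: velocity of the relativistic train relative to the ground = 0.3850c.
Compose with the bullet (u' = 0.915 in the relativistic train frame): u_1 = (0.915 + 0.385) / (1 + 0.915·0.385) = 1.3000/1.3523 = 0.9613.
Compose with the shard (u' = -0.724 in the bullet frame): u_2 = (-0.724 + 0.961) / (1 + (-0.724)·0.961) = 0.2373/0.3040 = 0.7808.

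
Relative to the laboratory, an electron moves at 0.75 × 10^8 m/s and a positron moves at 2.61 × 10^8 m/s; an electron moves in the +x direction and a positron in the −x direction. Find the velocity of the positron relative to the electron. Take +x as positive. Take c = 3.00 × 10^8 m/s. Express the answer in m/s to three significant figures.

β_A = 0.250, β_B = -0.870 (dividing each by c = 3.00 × 10^8 m/s).
Transform to A's frame with the inverse velocity-addition law: u' = (u − v)/(1 − uv/c²), taking u = β_B and v = β_A.
u' = (-0.870 − 0.250) / (1 − (0.250)(-0.870)) = -1.1200/1.2175 = -0.9199.
u' = -0.9199 × 3.00 × 10^8 m/s.

-2.76 × 10^8 m/s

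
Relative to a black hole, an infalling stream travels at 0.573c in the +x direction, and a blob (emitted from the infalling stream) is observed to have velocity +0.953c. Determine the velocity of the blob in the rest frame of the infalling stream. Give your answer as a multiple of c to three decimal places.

+0.837c

Invert the composition law: u' = (u − v)/(1 − uv/c²).
u' = (0.953 − 0.573) / (1 − (0.953)(0.573)) = 0.3800/0.4539 = 0.8371.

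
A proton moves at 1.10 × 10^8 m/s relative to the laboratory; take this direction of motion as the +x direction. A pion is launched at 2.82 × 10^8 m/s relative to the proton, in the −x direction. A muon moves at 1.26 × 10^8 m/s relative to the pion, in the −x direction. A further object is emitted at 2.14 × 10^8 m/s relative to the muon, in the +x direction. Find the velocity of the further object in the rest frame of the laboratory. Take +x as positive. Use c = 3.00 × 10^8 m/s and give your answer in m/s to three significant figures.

-2.16 × 10^8 m/s

Apply u = (u' + v)/(1 + u'v/c²) successively, working outward toward the laboratory.
(Dividing each given speed by c = 3.00 × 10^8 m/s to work in units of c.)
Start: velocity of the proton relative to the laboratory = 0.3667c.
Compose with the pion (u' = -0.940 in the proton frame): u_1 = (-0.940 + 0.367) / (1 + (-0.940)·0.367) = -0.5733/0.6553 = -0.8749.
Compose with the muon (u' = -0.420 in the pion frame): u_2 = (-0.420 + (-0.875)) / (1 + (-0.420)·(-0.875)) = -1.2949/1.3674 = -0.9469.
Compose with the further object (u' = 0.713 in the muon frame): u_3 = (0.713 + (-0.947)) / (1 + 0.713·(-0.947)) = -0.2336/0.3245 = -0.7198.
So u = -0.7198 × 3.00 × 10^8 m/s.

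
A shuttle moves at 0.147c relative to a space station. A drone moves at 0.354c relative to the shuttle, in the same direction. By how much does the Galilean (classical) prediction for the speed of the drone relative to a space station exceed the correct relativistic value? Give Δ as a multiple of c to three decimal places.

Δ = 0.025c

Galilean: u_cl = 0.354 + 0.147 = 0.5010.
Relativistic: u_rel = (0.354 + 0.147) / (1 + 0.354·0.147) = 0.5010/1.0520 = 0.4762.
Δ = 0.5010 − 0.4762 = 0.0248.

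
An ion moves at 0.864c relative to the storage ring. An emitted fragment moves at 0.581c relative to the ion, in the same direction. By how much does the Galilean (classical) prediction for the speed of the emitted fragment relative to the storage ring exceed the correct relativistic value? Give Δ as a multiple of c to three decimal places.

Galilean: u_cl = 0.581 + 0.864 = 1.4450.
Relativistic: u_rel = (0.581 + 0.864) / (1 + 0.581·0.864) = 1.4450/1.5020 = 0.9621.
Δ = 1.4450 − 0.9621 = 0.4829.
(The classical prediction exceeds c; the relativistic result does not.)

Δ = 0.483c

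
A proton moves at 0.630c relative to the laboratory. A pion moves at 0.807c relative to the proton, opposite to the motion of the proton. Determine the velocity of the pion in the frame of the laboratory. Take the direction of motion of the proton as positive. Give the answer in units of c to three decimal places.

-0.360c

With v = 0.630 and u' = -0.807 (in units of c),
u = (u' + v)/(1 + u'v/c²):
u = (-0.807 + 0.630) / (1 + (-0.807)·0.630) = -0.1770/0.4916 = -0.3601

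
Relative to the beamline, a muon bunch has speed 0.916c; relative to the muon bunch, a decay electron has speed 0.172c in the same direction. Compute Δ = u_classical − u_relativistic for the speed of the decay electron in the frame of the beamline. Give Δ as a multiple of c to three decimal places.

Δ = 0.148c

Galilean: u_cl = 0.172 + 0.916 = 1.0880.
Relativistic: u_rel = (0.172 + 0.916) / (1 + 0.172·0.916) = 1.0880/1.1576 = 0.9399.
Δ = 1.0880 − 0.9399 = 0.1481.
(The classical prediction exceeds c; the relativistic result does not.)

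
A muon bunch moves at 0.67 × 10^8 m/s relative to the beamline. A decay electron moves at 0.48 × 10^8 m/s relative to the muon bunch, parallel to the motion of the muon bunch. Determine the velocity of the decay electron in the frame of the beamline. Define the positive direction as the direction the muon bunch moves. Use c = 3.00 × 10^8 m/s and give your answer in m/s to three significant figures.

In units of c (dividing by 3.00 × 10^8 m/s): v = 0.223, u' = 0.160.
u = (u' + v)/(1 + u'v/c²):
u = (0.160 + 0.223) / (1 + 0.160·0.223) = 0.3833/1.0357 = 0.3701
(Galilean addition would give +0.383c.)
Converting back: u = 0.3701 × 3.00 × 10^8 m/s.

1.11 × 10^8 m/s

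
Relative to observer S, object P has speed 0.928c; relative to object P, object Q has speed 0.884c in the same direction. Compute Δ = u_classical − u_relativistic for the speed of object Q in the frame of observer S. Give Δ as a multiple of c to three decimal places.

Galilean: u_cl = 0.884 + 0.928 = 1.8120.
Relativistic: u_rel = (0.884 + 0.928) / (1 + 0.884·0.928) = 1.8120/1.8204 = 0.9954.
Δ = 1.8120 − 0.9954 = 0.8166.
(The classical prediction exceeds c; the relativistic result does not.)

Δ = 0.817c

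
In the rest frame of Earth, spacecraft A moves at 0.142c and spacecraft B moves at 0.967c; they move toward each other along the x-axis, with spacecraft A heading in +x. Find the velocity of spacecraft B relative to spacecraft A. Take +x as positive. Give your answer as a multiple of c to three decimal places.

β_A = 0.142, β_B = -0.967.
Transform to A's frame with the inverse velocity-addition law: u' = (u − v)/(1 − uv/c²), taking u = β_B and v = β_A.
u' = (-0.967 − 0.142) / (1 − (0.142)(-0.967)) = -1.1090/1.1373 = -0.9751.

-0.975c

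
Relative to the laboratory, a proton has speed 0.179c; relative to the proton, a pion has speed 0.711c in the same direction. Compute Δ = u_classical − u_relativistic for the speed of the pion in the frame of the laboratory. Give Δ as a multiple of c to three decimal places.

Δ = 0.100c

Galilean: u_cl = 0.711 + 0.179 = 0.8900.
Relativistic: u_rel = (0.711 + 0.179) / (1 + 0.711·0.179) = 0.8900/1.1273 = 0.7895.
Δ = 0.8900 − 0.7895 = 0.1005.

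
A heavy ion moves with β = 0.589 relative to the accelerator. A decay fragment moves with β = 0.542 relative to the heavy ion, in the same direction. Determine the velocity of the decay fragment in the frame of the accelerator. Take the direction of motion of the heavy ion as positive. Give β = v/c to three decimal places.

β = 0.857

With v = 0.589 and u' = 0.542 (in units of c),
u = (u' + v)/(1 + u'v/c²):
u = (0.542 + 0.589) / (1 + 0.542·0.589) = 1.1310/1.3192 = 0.8573
(Galilean addition would give +1.131c, exceeding c.)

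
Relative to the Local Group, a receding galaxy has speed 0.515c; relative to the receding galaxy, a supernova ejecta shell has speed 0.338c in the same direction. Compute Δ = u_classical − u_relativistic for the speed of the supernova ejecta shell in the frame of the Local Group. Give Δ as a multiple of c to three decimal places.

Δ = 0.126c

Galilean: u_cl = 0.338 + 0.515 = 0.8530.
Relativistic: u_rel = (0.338 + 0.515) / (1 + 0.338·0.515) = 0.8530/1.1741 = 0.7265.
Δ = 0.8530 − 0.7265 = 0.1265.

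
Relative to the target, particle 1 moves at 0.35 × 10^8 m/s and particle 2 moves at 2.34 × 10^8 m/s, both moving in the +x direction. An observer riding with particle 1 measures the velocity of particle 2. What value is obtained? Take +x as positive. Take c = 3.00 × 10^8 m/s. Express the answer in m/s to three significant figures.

+2.19 × 10^8 m/s

β_A = 0.117, β_B = 0.780 (dividing each by c = 3.00 × 10^8 m/s).
Transform to A's frame with the inverse velocity-addition law: u' = (u − v)/(1 − uv/c²), taking u = β_B and v = β_A.
u' = (0.780 − 0.117) / (1 − (0.117)(0.780)) = 0.6633/0.9090 = 0.7297.
u' = 0.7297 × 3.00 × 10^8 m/s.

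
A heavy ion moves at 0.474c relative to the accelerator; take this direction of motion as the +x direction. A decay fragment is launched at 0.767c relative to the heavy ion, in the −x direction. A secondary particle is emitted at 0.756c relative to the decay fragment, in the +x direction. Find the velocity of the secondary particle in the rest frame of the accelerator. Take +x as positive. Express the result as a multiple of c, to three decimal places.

+0.453c

Apply u = (u' + v)/(1 + u'v/c²) successively, working outward toward the accelerator.
Start: velocity of the heavy ion relative to the accelerator = 0.4740c.
Compose with the decay fragment (u' = -0.767 in the heavy ion frame): u_1 = (-0.767 + 0.474) / (1 + (-0.767)·0.474) = -0.2930/0.6364 = -0.4604.
Compose with the secondary particle (u' = 0.756 in the decay fragment frame): u_2 = (0.756 + (-0.460)) / (1 + 0.756·(-0.460)) = 0.2956/0.6520 = 0.4534.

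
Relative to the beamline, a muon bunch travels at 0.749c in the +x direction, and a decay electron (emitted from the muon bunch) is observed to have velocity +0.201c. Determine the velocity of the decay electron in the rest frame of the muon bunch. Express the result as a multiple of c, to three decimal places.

Invert the composition law: u' = (u − v)/(1 − uv/c²).
u' = (0.201 − 0.749) / (1 − (0.201)(0.749)) = -0.5480/0.8495 = -0.6451.

-0.645c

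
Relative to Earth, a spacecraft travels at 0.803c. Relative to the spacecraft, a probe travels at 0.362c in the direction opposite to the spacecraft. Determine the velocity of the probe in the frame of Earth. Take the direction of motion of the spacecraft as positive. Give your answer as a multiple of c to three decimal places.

With v = 0.803 and u' = -0.362 (in units of c),
u = (u' + v)/(1 + u'v/c²):
u = (-0.362 + 0.803) / (1 + (-0.362)·0.803) = 0.4410/0.7093 = 0.6217

+0.622c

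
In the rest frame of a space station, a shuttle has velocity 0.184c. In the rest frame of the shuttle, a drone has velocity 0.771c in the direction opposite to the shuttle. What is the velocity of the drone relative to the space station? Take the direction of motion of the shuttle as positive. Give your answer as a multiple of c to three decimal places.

-0.684c

With v = 0.184 and u' = -0.771 (in units of c),
u = (u' + v)/(1 + u'v/c²):
u = (-0.771 + 0.184) / (1 + (-0.771)·0.184) = -0.5870/0.8581 = -0.6840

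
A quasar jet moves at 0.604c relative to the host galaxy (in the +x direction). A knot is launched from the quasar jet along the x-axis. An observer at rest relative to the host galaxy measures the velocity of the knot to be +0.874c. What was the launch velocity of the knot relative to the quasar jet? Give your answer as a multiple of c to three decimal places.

+0.572c

Invert the composition law: u' = (u − v)/(1 − uv/c²).
u' = (0.874 − 0.604) / (1 − (0.874)(0.604)) = 0.2700/0.4721 = 0.5719.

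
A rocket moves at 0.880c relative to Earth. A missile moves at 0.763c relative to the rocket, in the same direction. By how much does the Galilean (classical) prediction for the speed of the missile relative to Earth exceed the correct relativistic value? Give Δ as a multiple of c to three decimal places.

Δ = 0.660c

Galilean: u_cl = 0.763 + 0.880 = 1.6430.
Relativistic: u_rel = (0.763 + 0.880) / (1 + 0.763·0.880) = 1.6430/1.6714 = 0.9830.
Δ = 1.6430 − 0.9830 = 0.6600.
(The classical prediction exceeds c; the relativistic result does not.)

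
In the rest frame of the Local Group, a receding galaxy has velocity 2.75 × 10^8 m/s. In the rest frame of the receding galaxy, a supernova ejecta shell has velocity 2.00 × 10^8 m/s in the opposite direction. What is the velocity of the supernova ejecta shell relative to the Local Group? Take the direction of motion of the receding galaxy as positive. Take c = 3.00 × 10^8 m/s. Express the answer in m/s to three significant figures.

+1.93 × 10^8 m/s

In units of c (dividing by 3.00 × 10^8 m/s): v = 0.917, u' = -0.667.
u = (u' + v)/(1 + u'v/c²):
u = (-0.667 + 0.917) / (1 + (-0.667)·0.917) = 0.2500/0.3889 = 0.6429
(Galilean addition would give +0.250c.)
Converting back: u = 0.6429 × 3.00 × 10^8 m/s.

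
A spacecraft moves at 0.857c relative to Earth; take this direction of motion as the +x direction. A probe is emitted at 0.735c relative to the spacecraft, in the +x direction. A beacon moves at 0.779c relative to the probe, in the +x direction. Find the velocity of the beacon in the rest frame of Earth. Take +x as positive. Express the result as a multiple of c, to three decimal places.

0.997c

Apply u = (u' + v)/(1 + u'v/c²) successively, working outward toward Earth.
Start: velocity of the spacecraft relative to Earth = 0.8570c.
Compose with the probe (u' = 0.735 in the spacecraft frame): u_1 = (0.735 + 0.857) / (1 + 0.735·0.857) = 1.5920/1.6299 = 0.9768.
Compose with the beacon (u' = 0.779 in the probe frame): u_2 = (0.779 + 0.977) / (1 + 0.779·0.977) = 1.7558/1.7609 = 0.9971.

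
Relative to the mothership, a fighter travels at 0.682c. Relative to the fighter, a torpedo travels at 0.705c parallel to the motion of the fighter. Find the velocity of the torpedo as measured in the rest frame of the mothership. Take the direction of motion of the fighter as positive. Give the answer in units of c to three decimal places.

0.937c

With v = 0.682 and u' = 0.705 (in units of c),
u = (u' + v)/(1 + u'v/c²):
u = (0.705 + 0.682) / (1 + 0.705·0.682) = 1.3870/1.4808 = 0.9366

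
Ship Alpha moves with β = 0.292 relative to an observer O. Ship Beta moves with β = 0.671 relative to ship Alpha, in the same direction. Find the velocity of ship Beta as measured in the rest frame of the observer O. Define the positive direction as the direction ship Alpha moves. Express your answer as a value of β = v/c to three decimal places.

β = 0.805

With v = 0.292 and u' = 0.671 (in units of c),
u = (u' + v)/(1 + u'v/c²):
u = (0.671 + 0.292) / (1 + 0.671·0.292) = 0.9630/1.1959 = 0.8052
(Galilean addition would give +0.963c.)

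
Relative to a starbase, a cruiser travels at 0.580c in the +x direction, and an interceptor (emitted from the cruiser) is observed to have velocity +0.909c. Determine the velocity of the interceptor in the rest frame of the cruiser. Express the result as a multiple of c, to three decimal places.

Invert the composition law: u' = (u − v)/(1 − uv/c²).
u' = (0.909 − 0.580) / (1 − (0.909)(0.580)) = 0.3290/0.4728 = 0.6959.

+0.696c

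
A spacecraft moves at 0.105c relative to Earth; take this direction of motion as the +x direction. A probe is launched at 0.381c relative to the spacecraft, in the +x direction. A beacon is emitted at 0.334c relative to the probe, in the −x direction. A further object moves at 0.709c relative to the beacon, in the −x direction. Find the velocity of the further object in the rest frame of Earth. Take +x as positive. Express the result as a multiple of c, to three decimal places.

Apply u = (u' + v)/(1 + u'v/c²) successively, working outward toward Earth.
Start: velocity of the spacecraft relative to Earth = 0.1050c.
Compose with the probe (u' = 0.381 in the spacecraft frame): u_1 = (0.381 + 0.105) / (1 + 0.381·0.105) = 0.4860/1.0400 = 0.4673.
Compose with the beacon (u' = -0.334 in the probe frame): u_2 = (-0.334 + 0.467) / (1 + (-0.334)·0.467) = 0.1333/0.8439 = 0.1580.
Compose with the further object (u' = -0.709 in the beacon frame): u_3 = (-0.709 + 0.158) / (1 + (-0.709)·0.158) = -0.5510/0.8880 = -0.6205.

-0.621c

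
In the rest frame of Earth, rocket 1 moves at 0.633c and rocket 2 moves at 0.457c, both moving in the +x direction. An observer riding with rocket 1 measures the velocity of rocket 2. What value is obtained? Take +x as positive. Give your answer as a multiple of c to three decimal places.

β_A = 0.633, β_B = 0.457.
Transform to A's frame with the inverse velocity-addition law: u' = (u − v)/(1 − uv/c²), taking u = β_B and v = β_A.
u' = (0.457 − 0.633) / (1 − (0.633)(0.457)) = -0.1760/0.7107 = -0.2476.

-0.248c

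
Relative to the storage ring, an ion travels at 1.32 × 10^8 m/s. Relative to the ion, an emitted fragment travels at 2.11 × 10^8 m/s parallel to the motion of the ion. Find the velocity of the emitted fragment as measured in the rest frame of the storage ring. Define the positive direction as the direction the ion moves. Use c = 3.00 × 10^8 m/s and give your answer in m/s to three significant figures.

In units of c (dividing by 3.00 × 10^8 m/s): v = 0.440, u' = 0.703.
u = (u' + v)/(1 + u'v/c²):
u = (0.703 + 0.440) / (1 + 0.703·0.440) = 1.1433/1.3095 = 0.8731
Converting back: u = 0.8731 × 3.00 × 10^8 m/s.

2.62 × 10^8 m/s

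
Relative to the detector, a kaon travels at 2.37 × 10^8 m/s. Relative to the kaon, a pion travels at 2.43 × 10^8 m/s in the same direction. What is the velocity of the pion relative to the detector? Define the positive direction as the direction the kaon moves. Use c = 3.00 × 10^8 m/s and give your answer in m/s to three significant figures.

In units of c (dividing by 3.00 × 10^8 m/s): v = 0.790, u' = 0.810.
u = (u' + v)/(1 + u'v/c²):
u = (0.810 + 0.790) / (1 + 0.810·0.790) = 1.6000/1.6399 = 0.9757
(Galilean addition would give +1.600c, exceeding c.)
Converting back: u = 0.9757 × 3.00 × 10^8 m/s.

2.93 × 10^8 m/s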